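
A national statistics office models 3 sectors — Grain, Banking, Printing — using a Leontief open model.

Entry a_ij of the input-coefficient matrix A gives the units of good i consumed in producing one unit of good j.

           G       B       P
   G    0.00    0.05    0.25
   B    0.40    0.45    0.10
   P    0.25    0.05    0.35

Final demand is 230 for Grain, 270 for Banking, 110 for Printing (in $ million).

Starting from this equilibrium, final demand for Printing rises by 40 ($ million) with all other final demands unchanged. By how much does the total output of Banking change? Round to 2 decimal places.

Δx_B = 26.77

I − A =
  [   1.00    -0.05    -0.25]
  [  -0.40     0.55    -0.10]
  [  -0.25    -0.05     0.65]
Cofactors of I−A, C_ij = (−1)^(i+j)·(minor ij) (rows/columns in the sector order above):
  C_11 = (0.55)(0.65) − (-0.10)(-0.05) = 0.3525
  C_12 = −[(-0.40)(0.65) − (-0.10)(-0.25)] = 0.2850
  C_13 = (-0.40)(-0.05) − (0.55)(-0.25) = 0.1575
  C_21 = −[(-0.05)(0.65) − (-0.25)(-0.05)] = 0.0450
  C_22 = (1.00)(0.65) − (-0.25)(-0.25) = 0.5875
  C_23 = −[(1.00)(-0.05) − (-0.05)(-0.25)] = 0.0625
  C_31 = (-0.05)(-0.10) − (-0.25)(0.55) = 0.1425
  C_32 = −[(1.00)(-0.10) − (-0.25)(-0.40)] = 0.2000
  C_33 = (1.00)(0.55) − (-0.05)(-0.40) = 0.5300
det(I−A) = Σ_j (I−A)_1j·C_1j = (1.00)(0.3525) + (-0.05)(0.2850) + (-0.25)(0.1575) = 0.298875
adj(I−A) = Cᵀ =
  [ 0.3525   0.0450   0.1425]
  [ 0.2850   0.5875   0.2000]
  [ 0.1575   0.0625   0.5300]
(I − A)⁻¹ = adj(I−A) / det(I−A) ≈
  [   1.1794     0.1506     0.4768]
  [   0.9536     1.9657     0.6692]
  [   0.5270     0.2091     1.7733]
Δx = (I − A)⁻¹ Δd with Δd having +40 in the Printing component and 0 elsewhere.
So Δx_B = L_BP · (+40), where L_BP = adj(I−A)_BP / det(I−A) = 0.2000 / 0.298875.
Δx_B = 0.2000 × (+40) / 0.298875 = 8.00 / 0.298875 ≈ 26.77.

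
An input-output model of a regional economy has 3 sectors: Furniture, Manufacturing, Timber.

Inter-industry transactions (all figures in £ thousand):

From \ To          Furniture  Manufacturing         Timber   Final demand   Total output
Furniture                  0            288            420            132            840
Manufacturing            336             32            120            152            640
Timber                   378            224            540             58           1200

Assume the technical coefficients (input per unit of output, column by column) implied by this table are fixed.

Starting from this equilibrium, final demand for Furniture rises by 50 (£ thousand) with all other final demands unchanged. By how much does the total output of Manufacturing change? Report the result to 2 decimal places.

Technical coefficients a_ij = z_ij / X_j:
  a_FF = 0/840 = 0.00, a_MF = 336/840 = 0.40, a_TF = 378/840 = 0.45
  a_FM = 288/640 = 0.45, a_MM = 32/640 = 0.05, a_TM = 224/640 = 0.35
  a_FT = 420/1200 = 0.35, a_MT = 120/1200 = 0.10, a_TT = 540/1200 = 0.45
I − A =
  [   1.00    -0.45    -0.35]
  [  -0.40     0.95    -0.10]
  [  -0.45    -0.35     0.55]
Cofactors of I−A, C_ij = (−1)^(i+j)·(minor ij) (rows/columns in the sector order above):
  C_11 = (0.95)(0.55) − (-0.10)(-0.35) = 0.4875
  C_12 = −[(-0.40)(0.55) − (-0.10)(-0.45)] = 0.2650
  C_13 = (-0.40)(-0.35) − (0.95)(-0.45) = 0.5675
  C_21 = −[(-0.45)(0.55) − (-0.35)(-0.35)] = 0.3700
  C_22 = (1.00)(0.55) − (-0.35)(-0.45) = 0.3925
  C_23 = −[(1.00)(-0.35) − (-0.45)(-0.45)] = 0.5525
  C_31 = (-0.45)(-0.10) − (-0.35)(0.95) = 0.3775
  C_32 = −[(1.00)(-0.10) − (-0.35)(-0.40)] = 0.2400
  C_33 = (1.00)(0.95) − (-0.45)(-0.40) = 0.7700
det(I−A) = Σ_j (I−A)_1j·C_1j = (1.00)(0.4875) + (-0.45)(0.2650) + (-0.35)(0.5675) = 0.169625
adj(I−A) = Cᵀ =
  [ 0.4875   0.3700   0.3775]
  [ 0.2650   0.3925   0.2400]
  [ 0.5675   0.5525   0.7700]
(I − A)⁻¹ = adj(I−A) / det(I−A) ≈
  [   2.8740     2.1813     2.2255]
  [   1.5623     2.3139     1.4149]
  [   3.3456     3.2572     4.5394]
Δx = (I − A)⁻¹ Δd with Δd having +50 in the Furniture component and 0 elsewhere.
So Δx_M = L_MF · (+50), where L_MF = adj(I−A)_MF / det(I−A) = 0.2650 / 0.169625.
Δx_M = 0.2650 × (+50) / 0.169625 = 13.25 / 0.169625 ≈ 78.11.

Δx_M = 78.11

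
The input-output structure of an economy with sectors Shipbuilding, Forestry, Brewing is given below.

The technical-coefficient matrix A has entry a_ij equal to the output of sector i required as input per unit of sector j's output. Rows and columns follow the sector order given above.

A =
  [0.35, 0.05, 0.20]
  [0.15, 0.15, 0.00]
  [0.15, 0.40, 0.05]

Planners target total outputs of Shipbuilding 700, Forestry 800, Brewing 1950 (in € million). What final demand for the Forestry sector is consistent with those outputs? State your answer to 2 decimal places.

I − A =
  [   0.65    -0.05    -0.20]
  [  -0.15     0.85     0.00]
  [  -0.15    -0.40     0.95]
d = (I − A) x:
  d_S = (+0.65)·700 + (-0.05)·800 + (-0.20)·1950 = 25.00
  d_F = (-0.15)·700 + (+0.85)·800 + (+0.00)·1950 = 575.00
  d_B = (-0.15)·700 + (-0.40)·800 + (+0.95)·1950 = 1427.50

d_F = 575.00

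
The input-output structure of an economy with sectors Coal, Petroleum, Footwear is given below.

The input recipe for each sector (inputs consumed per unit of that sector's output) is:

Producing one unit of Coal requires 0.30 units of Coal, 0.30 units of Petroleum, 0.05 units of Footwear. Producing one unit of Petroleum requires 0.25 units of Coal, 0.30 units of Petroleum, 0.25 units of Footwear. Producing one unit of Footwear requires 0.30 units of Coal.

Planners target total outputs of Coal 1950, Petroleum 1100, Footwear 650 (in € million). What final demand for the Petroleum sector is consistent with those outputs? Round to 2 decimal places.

I − A =
  [   0.70    -0.25    -0.30]
  [  -0.30     0.70     0.00]
  [  -0.05    -0.25     1.00]
d = (I − A) x:
  d_C = (+0.70)·1950 + (-0.25)·1100 + (-0.30)·650 = 895.00
  d_P = (-0.30)·1950 + (+0.70)·1100 + (+0.00)·650 = 185.00
  d_F = (-0.05)·1950 + (-0.25)·1100 + (+1.00)·650 = 277.50

d_P = 185.00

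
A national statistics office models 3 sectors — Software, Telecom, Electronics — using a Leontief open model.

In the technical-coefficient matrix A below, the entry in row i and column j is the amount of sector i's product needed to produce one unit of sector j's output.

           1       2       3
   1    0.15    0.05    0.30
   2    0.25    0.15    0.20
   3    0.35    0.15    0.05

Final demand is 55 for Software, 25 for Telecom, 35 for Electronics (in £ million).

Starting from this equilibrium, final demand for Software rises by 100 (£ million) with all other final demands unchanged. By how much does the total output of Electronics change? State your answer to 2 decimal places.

Δx_3 = 61.47

I − A =
  [   0.85    -0.05    -0.30]
  [  -0.25     0.85    -0.20]
  [  -0.35    -0.15     0.95]
Cofactors of I−A, C_ij = (−1)^(i+j)·(minor ij) (rows/columns in the sector order above):
  C_11 = (0.85)(0.95) − (-0.20)(-0.15) = 0.7775
  C_12 = −[(-0.25)(0.95) − (-0.20)(-0.35)] = 0.3075
  C_13 = (-0.25)(-0.15) − (0.85)(-0.35) = 0.3350
  C_21 = −[(-0.05)(0.95) − (-0.30)(-0.15)] = 0.0925
  C_22 = (0.85)(0.95) − (-0.30)(-0.35) = 0.7025
  C_23 = −[(0.85)(-0.15) − (-0.05)(-0.35)] = 0.1450
  C_31 = (-0.05)(-0.20) − (-0.30)(0.85) = 0.2650
  C_32 = −[(0.85)(-0.20) − (-0.30)(-0.25)] = 0.2450
  C_33 = (0.85)(0.85) − (-0.05)(-0.25) = 0.7100
det(I−A) = Σ_j (I−A)_1j·C_1j = (0.85)(0.7775) + (-0.05)(0.3075) + (-0.30)(0.3350) = 0.5450
adj(I−A) = Cᵀ =
  [ 0.7775   0.0925   0.2650]
  [ 0.3075   0.7025   0.2450]
  [ 0.3350   0.1450   0.7100]
(I − A)⁻¹ = adj(I−A) / det(I−A) ≈
  [   1.4266     0.1697     0.4862]
  [   0.5642     1.2890     0.4495]
  [   0.6147     0.2661     1.3028]
Δx = (I − A)⁻¹ Δd with Δd having +100 in the Software component and 0 elsewhere.
So Δx_3 = L_31 · (+100), where L_31 = adj(I−A)_31 / det(I−A) = 0.3350 / 0.5450.
Δx_3 = 0.3350 × (+100) / 0.5450 = 33.50 / 0.5450 ≈ 61.47.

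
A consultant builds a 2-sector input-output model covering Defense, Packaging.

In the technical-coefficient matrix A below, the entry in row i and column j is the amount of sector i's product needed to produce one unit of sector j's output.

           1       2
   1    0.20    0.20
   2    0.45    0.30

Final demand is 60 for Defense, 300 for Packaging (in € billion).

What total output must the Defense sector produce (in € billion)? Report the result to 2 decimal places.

I − A =
  [   0.80    -0.20]
  [  -0.45     0.70]
det(I−A) = (0.80)(0.70) − (-0.20)(-0.45) = 0.4700
adj(I−A) = [[0.70, 0.20], [0.45, 0.80]]
(I − A)⁻¹ = adj(I−A) / det(I−A) ≈
  [   1.4894     0.4255]
  [   0.9574     1.7021]
x = (I − A)⁻¹ d = adj(I−A)·d / det(I−A), with det(I−A) = 0.4700:
  x_1 = (0.70·60 + 0.20·300) / 0.4700 = 102.00 / 0.4700 ≈ 217.02
  x_2 = (0.45·60 + 0.80·300) / 0.4700 = 267.00 / 0.4700 ≈ 568.09

x_1 = 217.02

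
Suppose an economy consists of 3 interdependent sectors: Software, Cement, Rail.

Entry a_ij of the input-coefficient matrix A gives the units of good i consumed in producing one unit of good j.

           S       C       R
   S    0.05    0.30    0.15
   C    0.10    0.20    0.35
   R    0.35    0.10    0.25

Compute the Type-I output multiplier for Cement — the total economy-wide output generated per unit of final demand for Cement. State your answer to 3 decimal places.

m_C = 2.535

I − A =
  [   0.95    -0.30    -0.15]
  [  -0.10     0.80    -0.35]
  [  -0.35    -0.10     0.75]
Cofactors of I−A, C_ij = (−1)^(i+j)·(minor ij) (rows/columns in the sector order above):
  C_11 = (0.80)(0.75) − (-0.35)(-0.10) = 0.5650
  C_12 = −[(-0.10)(0.75) − (-0.35)(-0.35)] = 0.1975
  C_13 = (-0.10)(-0.10) − (0.80)(-0.35) = 0.2900
  C_21 = −[(-0.30)(0.75) − (-0.15)(-0.10)] = 0.2400
  C_22 = (0.95)(0.75) − (-0.15)(-0.35) = 0.6600
  C_23 = −[(0.95)(-0.10) − (-0.30)(-0.35)] = 0.2000
  C_31 = (-0.30)(-0.35) − (-0.15)(0.80) = 0.2250
  C_32 = −[(0.95)(-0.35) − (-0.15)(-0.10)] = 0.3475
  C_33 = (0.95)(0.80) − (-0.30)(-0.10) = 0.7300
det(I−A) = Σ_j (I−A)_1j·C_1j = (0.95)(0.5650) + (-0.30)(0.1975) + (-0.15)(0.2900) = 0.4340
adj(I−A) = Cᵀ =
  [ 0.5650   0.2400   0.2250]
  [ 0.1975   0.6600   0.3475]
  [ 0.2900   0.2000   0.7300]
(I − A)⁻¹ = adj(I−A) / det(I−A) ≈
  [   1.3018     0.5530     0.5184]
  [   0.4551     1.5207     0.8007]
  [   0.6682     0.4608     1.6820]
The output multiplier for sector j is the column-j sum of the Leontief inverse (I − A)⁻¹ = adj(I−A) / det(I−A).
Column C of adj(I−A): (0.2400, 0.6600, 0.2000); det(I−A) = 0.4340.
m_C = (0.2400 + 0.6600 + 0.2000) / 0.4340 = 1.10 / 0.4340 ≈ 2.535.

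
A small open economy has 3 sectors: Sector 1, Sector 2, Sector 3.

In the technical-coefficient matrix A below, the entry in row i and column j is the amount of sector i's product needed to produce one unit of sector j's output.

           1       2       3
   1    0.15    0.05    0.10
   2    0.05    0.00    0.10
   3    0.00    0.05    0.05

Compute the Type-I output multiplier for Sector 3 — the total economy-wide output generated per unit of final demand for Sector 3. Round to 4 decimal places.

m_3 = 1.3021

I − A =
  [   0.85    -0.05    -0.10]
  [  -0.05     1.00    -0.10]
  [   0.00    -0.05     0.95]
Cofactors of I−A, C_ij = (−1)^(i+j)·(minor ij) (rows/columns in the sector order above):
  C_11 = (1.00)(0.95) − (-0.10)(-0.05) = 0.9450
  C_12 = −[(-0.05)(0.95) − (-0.10)(0.00)] = 0.0475
  C_13 = (-0.05)(-0.05) − (1.00)(0.00) = 0.0025
  C_21 = −[(-0.05)(0.95) − (-0.10)(-0.05)] = 0.0525
  C_22 = (0.85)(0.95) − (-0.10)(0.00) = 0.8075
  C_23 = −[(0.85)(-0.05) − (-0.05)(0.00)] = 0.0425
  C_31 = (-0.05)(-0.10) − (-0.10)(1.00) = 0.1050
  C_32 = −[(0.85)(-0.10) − (-0.10)(-0.05)] = 0.0900
  C_33 = (0.85)(1.00) − (-0.05)(-0.05) = 0.8475
det(I−A) = Σ_j (I−A)_1j·C_1j = (0.85)(0.9450) + (-0.05)(0.0475) + (-0.10)(0.0025) = 0.800625
adj(I−A) = Cᵀ =
  [ 0.9450   0.0525   0.1050]
  [ 0.0475   0.8075   0.0900]
  [ 0.0025   0.0425   0.8475]
(I − A)⁻¹ = adj(I−A) / det(I−A) ≈
  [   1.18033     0.06557     0.13115]
  [   0.05933     1.00859     0.11241]
  [   0.00312     0.05308     1.05855]
The output multiplier for sector j is the column-j sum of the Leontief inverse (I − A)⁻¹ = adj(I−A) / det(I−A).
Column 3 of adj(I−A): (0.1050, 0.0900, 0.8475); det(I−A) = 0.800625.
m_3 = (0.1050 + 0.0900 + 0.8475) / 0.800625 = 1.0425 / 0.800625 ≈ 1.3021.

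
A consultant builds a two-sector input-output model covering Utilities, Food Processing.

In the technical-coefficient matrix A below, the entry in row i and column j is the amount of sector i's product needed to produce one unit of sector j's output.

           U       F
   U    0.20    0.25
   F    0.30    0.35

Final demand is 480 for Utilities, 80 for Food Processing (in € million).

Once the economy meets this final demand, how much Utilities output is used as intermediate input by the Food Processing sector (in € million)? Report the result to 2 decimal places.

I − A =
  [   0.80    -0.25]
  [  -0.30     0.65]
det(I−A) = (0.80)(0.65) − (-0.25)(-0.30) = 0.4450
adj(I−A) = [[0.65, 0.25], [0.30, 0.80]]
(I − A)⁻¹ = adj(I−A) / det(I−A) ≈
  [   1.4607     0.5618]
  [   0.6742     1.7978]
First solve x = (I − A)⁻¹ d = adj(I−A)·d / det(I−A); in particular x_F = (0.30·480 + 0.80·80) / 0.4450 = 208.00 / 0.4450 ≈ 467.4157.
Intermediate flow from U to F: z_UF = a_UF · x_F = 0.25 × 208.00 / 0.4450 = 52.00 / 0.4450 ≈ 116.85.

z_UF = 116.85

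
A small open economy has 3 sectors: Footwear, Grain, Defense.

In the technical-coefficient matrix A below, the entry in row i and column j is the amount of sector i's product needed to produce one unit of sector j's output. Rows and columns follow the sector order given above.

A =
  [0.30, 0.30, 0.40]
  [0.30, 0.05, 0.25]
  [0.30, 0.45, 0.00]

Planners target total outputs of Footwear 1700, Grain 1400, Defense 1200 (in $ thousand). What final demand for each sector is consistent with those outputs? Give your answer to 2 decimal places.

d_1 = 290.00, d_2 = 520.00, d_3 = 60.00

I − A =
  [   0.70    -0.30    -0.40]
  [  -0.30     0.95    -0.25]
  [  -0.30    -0.45     1.00]
d = (I − A) x:
  d_1 = (+0.70)·1700 + (-0.30)·1400 + (-0.40)·1200 = 290.00
  d_2 = (-0.30)·1700 + (+0.95)·1400 + (-0.25)·1200 = 520.00
  d_3 = (-0.30)·1700 + (-0.45)·1400 + (+1.00)·1200 = 60.00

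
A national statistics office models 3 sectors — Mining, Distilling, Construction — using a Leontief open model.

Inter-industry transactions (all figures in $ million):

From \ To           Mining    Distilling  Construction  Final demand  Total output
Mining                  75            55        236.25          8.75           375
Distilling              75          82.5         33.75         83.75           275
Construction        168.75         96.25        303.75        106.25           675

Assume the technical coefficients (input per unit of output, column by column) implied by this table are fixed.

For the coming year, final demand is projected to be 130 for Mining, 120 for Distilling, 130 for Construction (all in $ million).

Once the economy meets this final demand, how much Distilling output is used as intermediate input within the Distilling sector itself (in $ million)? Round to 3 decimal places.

z_22 = 147.853

Technical coefficients a_ij = z_ij / X_j:
  a_11 = 75/375 = 0.20, a_21 = 75/375 = 0.20, a_31 = 168.75/375 = 0.45
  a_12 = 55/275 = 0.20, a_22 = 82.5/275 = 0.30, a_32 = 96.25/275 = 0.35
  a_13 = 236.25/675 = 0.35, a_23 = 33.75/675 = 0.05, a_33 = 303.75/675 = 0.45
I − A =
  [   0.80    -0.20    -0.35]
  [  -0.20     0.70    -0.05]
  [  -0.45    -0.35     0.55]
Cofactors of I−A, C_ij = (−1)^(i+j)·(minor ij) (rows/columns in the sector order above):
  C_11 = (0.70)(0.55) − (-0.05)(-0.35) = 0.3675
  C_12 = −[(-0.20)(0.55) − (-0.05)(-0.45)] = 0.1325
  C_13 = (-0.20)(-0.35) − (0.70)(-0.45) = 0.3850
  C_21 = −[(-0.20)(0.55) − (-0.35)(-0.35)] = 0.2325
  C_22 = (0.80)(0.55) − (-0.35)(-0.45) = 0.2825
  C_23 = −[(0.80)(-0.35) − (-0.20)(-0.45)] = 0.3700
  C_31 = (-0.20)(-0.05) − (-0.35)(0.70) = 0.2550
  C_32 = −[(0.80)(-0.05) − (-0.35)(-0.20)] = 0.1100
  C_33 = (0.80)(0.70) − (-0.20)(-0.20) = 0.5200
det(I−A) = Σ_j (I−A)_1j·C_1j = (0.80)(0.3675) + (-0.20)(0.1325) + (-0.35)(0.3850) = 0.13275
adj(I−A) = Cᵀ =
  [ 0.3675   0.2325   0.2550]
  [ 0.1325   0.2825   0.1100]
  [ 0.3850   0.3700   0.5200]
(I − A)⁻¹ = adj(I−A) / det(I−A) ≈
  [   2.7684     1.7514     1.9209]
  [   0.9981     2.1281     0.8286]
  [   2.9002     2.7872     3.9171]
First solve x = (I − A)⁻¹ d = adj(I−A)·d / det(I−A); in particular x_2 = (0.1325·130 + 0.2825·120 + 0.1100·130) / 0.13275 = 65.425 / 0.13275 ≈ 492.84369.
Intermediate flow from 2 to 2: z_22 = a_22 · x_2 = 0.30 × 65.425 / 0.13275 = 19.6275 / 0.13275 ≈ 147.853.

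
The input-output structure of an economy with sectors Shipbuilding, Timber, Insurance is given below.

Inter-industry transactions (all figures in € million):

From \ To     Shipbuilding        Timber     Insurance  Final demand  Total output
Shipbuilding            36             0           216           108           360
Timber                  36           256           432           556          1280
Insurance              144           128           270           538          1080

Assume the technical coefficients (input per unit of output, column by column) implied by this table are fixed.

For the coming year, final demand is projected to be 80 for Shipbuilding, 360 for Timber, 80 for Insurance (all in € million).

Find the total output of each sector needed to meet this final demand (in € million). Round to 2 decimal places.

Technical coefficients a_ij = z_ij / X_j:
  a_SS = 36/360 = 0.10, a_TS = 36/360 = 0.10, a_IS = 144/360 = 0.40
  a_ST = 0/1280 = 0.00, a_TT = 256/1280 = 0.20, a_IT = 128/1280 = 0.10
  a_SI = 216/1080 = 0.20, a_TI = 432/1080 = 0.40, a_II = 270/1080 = 0.25
I − A =
  [   0.90     0.00    -0.20]
  [  -0.10     0.80    -0.40]
  [  -0.40    -0.10     0.75]
Cofactors of I−A, C_ij = (−1)^(i+j)·(minor ij) (rows/columns in the sector order above):
  C_11 = (0.80)(0.75) − (-0.40)(-0.10) = 0.5600
  C_12 = −[(-0.10)(0.75) − (-0.40)(-0.40)] = 0.2350
  C_13 = (-0.10)(-0.10) − (0.80)(-0.40) = 0.3300
  C_21 = −[(0.00)(0.75) − (-0.20)(-0.10)] = 0.0200
  C_22 = (0.90)(0.75) − (-0.20)(-0.40) = 0.5950
  C_23 = −[(0.90)(-0.10) − (0.00)(-0.40)] = 0.0900
  C_31 = (0.00)(-0.40) − (-0.20)(0.80) = 0.1600
  C_32 = −[(0.90)(-0.40) − (-0.20)(-0.10)] = 0.3800
  C_33 = (0.90)(0.80) − (0.00)(-0.10) = 0.7200
det(I−A) = Σ_j (I−A)_1j·C_1j = (0.90)(0.5600) + (0.00)(0.2350) + (-0.20)(0.3300) = 0.4380
adj(I−A) = Cᵀ =
  [ 0.5600   0.0200   0.1600]
  [ 0.2350   0.5950   0.3800]
  [ 0.3300   0.0900   0.7200]
(I − A)⁻¹ = adj(I−A) / det(I−A) ≈
  [   1.2785     0.0457     0.3653]
  [   0.5365     1.3584     0.8676]
  [   0.7534     0.2055     1.6438]
x = (I − A)⁻¹ d = adj(I−A)·d / det(I−A), with det(I−A) = 0.4380:
  x_S = (0.5600·80 + 0.0200·360 + 0.1600·80) / 0.4380 = 64.80 / 0.4380 ≈ 147.95
  x_T = (0.2350·80 + 0.5950·360 + 0.3800·80) / 0.4380 = 263.40 / 0.4380 ≈ 601.37
  x_I = (0.3300·80 + 0.0900·360 + 0.7200·80) / 0.4380 = 116.40 / 0.4380 ≈ 265.75

x_S = 147.95, x_T = 601.37, x_I = 265.75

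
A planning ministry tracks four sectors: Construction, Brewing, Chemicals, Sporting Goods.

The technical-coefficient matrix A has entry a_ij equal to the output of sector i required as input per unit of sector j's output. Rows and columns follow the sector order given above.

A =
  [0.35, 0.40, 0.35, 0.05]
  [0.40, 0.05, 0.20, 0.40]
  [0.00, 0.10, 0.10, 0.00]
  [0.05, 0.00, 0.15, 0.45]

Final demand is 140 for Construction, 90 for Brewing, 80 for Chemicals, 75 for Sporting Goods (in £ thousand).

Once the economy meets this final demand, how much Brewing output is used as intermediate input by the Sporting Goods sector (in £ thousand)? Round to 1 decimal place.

I − A =
  [   0.65    -0.40    -0.35    -0.05]
  [  -0.40     0.95    -0.20    -0.40]
  [   0.00    -0.10     0.90     0.00]
  [  -0.05     0.00    -0.15     0.55]
Compute the cofactors C_ij = (−1)^(i+j)·(3×3 minor ij) of I−A; the adjugate is their transpose:
adj(I−A) = Cᵀ =
  [ 0.45325   0.21800   0.25800   0.19975]
  [ 0.21600   0.31950   0.19700   0.25200]
  [ 0.02400   0.03550   0.24125   0.02800]
  [ 0.04775   0.02950   0.08925   0.38475]
det(I−A) = Σ_j (I−A)_1j·C_1j = (0.65)(0.45325) + (-0.40)(0.21600) + (-0.35)(0.02400) + (-0.05)(0.04775) = 0.197425
(I − A)⁻¹ = adj(I−A) / det(I−A) ≈
  [   2.2958     1.1042     1.3068     1.0118]
  [   1.0941     1.6183     0.9978     1.2764]
  [   0.1216     0.1798     1.2220     0.1418]
  [   0.2419     0.1494     0.4521     1.9488]
First solve x = (I − A)⁻¹ d = adj(I−A)·d / det(I−A); in particular x_4 = (0.04775·140 + 0.02950·90 + 0.08925·80 + 0.38475·75) / 0.197425 = 45.33625 / 0.197425 ≈ 229.638.
Intermediate flow from 2 to 4: z_24 = a_24 · x_4 = 0.40 × 45.33625 / 0.197425 = 18.1345 / 0.197425 ≈ 91.9.

z_24 = 91.9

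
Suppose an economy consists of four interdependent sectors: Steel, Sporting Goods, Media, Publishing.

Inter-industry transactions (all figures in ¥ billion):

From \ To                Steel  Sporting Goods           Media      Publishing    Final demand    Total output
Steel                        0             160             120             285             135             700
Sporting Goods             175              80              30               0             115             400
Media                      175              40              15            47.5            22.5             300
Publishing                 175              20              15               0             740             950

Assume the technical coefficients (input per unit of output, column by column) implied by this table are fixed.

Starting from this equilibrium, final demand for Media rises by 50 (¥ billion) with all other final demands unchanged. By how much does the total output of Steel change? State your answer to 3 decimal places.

Δx_1 = 38.530

Technical coefficients a_ij = z_ij / X_j:
  a_11 = 0/700 = 0.00, a_21 = 175/700 = 0.25, a_31 = 175/700 = 0.25, a_41 = 175/700 = 0.25
  a_12 = 160/400 = 0.40, a_22 = 80/400 = 0.20, a_32 = 40/400 = 0.10, a_42 = 20/400 = 0.05
  a_13 = 120/300 = 0.40, a_23 = 30/300 = 0.10, a_33 = 15/300 = 0.05, a_43 = 15/300 = 0.05
  a_14 = 285/950 = 0.30, a_24 = 0/950 = 0.00, a_34 = 47.5/950 = 0.05, a_44 = 0/950 = 0.00
I − A =
  [   1.00    -0.40    -0.40    -0.30]
  [  -0.25     0.80    -0.10     0.00]
  [  -0.25    -0.10     0.95    -0.05]
  [  -0.25    -0.05    -0.05     1.00]
Compute the cofactors C_ij = (−1)^(i+j)·(3×3 minor ij) of I−A; the adjugate is their transpose:
adj(I−A) = Cᵀ =
  [ 0.747750   0.435750   0.373500   0.243000]
  [ 0.263125   0.767500   0.196250   0.088750]
  [ 0.235625   0.203750   0.636250   0.102500]
  [ 0.211875   0.157500   0.135000   0.555000]
det(I−A) = Σ_j (I−A)_1j·C_1j = (1.00)(0.747750) + (-0.40)(0.263125) + (-0.40)(0.235625) + (-0.30)(0.211875) = 0.4846875
(I − A)⁻¹ = adj(I−A) / det(I−A) ≈
  [   1.5427     0.8990     0.7706     0.5014]
  [   0.5429     1.5835     0.4049     0.1831]
  [   0.4861     0.4204     1.3127     0.2115]
  [   0.4371     0.3250     0.2785     1.1451]
Δx = (I − A)⁻¹ Δd with Δd having +50 in the Media component and 0 elsewhere.
So Δx_1 = L_13 · (+50), where L_13 = adj(I−A)_13 / det(I−A) = 0.373500 / 0.4846875.
Δx_1 = 0.373500 × (+50) / 0.4846875 = 18.675 / 0.4846875 ≈ 38.530.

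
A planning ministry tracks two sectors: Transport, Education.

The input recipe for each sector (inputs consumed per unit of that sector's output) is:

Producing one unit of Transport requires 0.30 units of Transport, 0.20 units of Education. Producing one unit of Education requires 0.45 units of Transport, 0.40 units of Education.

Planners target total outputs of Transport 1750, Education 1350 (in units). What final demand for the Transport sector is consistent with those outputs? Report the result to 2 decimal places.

I − A =
  [   0.70    -0.45]
  [  -0.20     0.60]
d = (I − A) x:
  d_1 = (+0.70)·1750 + (-0.45)·1350 = 617.50
  d_2 = (-0.20)·1750 + (+0.60)·1350 = 460.00

d_1 = 617.50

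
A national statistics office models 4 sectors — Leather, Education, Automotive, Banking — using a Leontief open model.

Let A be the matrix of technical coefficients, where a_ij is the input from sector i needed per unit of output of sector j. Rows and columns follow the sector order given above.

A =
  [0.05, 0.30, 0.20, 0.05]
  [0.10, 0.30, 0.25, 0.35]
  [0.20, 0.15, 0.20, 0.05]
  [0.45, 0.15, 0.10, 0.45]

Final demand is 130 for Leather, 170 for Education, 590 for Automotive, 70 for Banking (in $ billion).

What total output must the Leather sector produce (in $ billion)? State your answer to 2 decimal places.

I − A =
  [   0.95    -0.30    -0.20    -0.05]
  [  -0.10     0.70    -0.25    -0.35]
  [  -0.20    -0.15     0.80    -0.05]
  [  -0.45    -0.15    -0.10     0.55]
Compute the cofactors C_ij = (−1)^(i+j)·(3×3 minor ij) of I−A; the adjugate is their transpose:
adj(I−A) = Cᵀ =
  [ 0.234750   0.155250   0.123625   0.131375]
  [ 0.209625   0.367750   0.201250   0.271375]
  [ 0.114875   0.123375   0.235625   0.110375]
  [ 0.270125   0.249750   0.198875   0.426375]
det(I−A) = Σ_j (I−A)_1j·C_1j = (0.95)(0.234750) + (-0.30)(0.209625) + (-0.20)(0.114875) + (-0.05)(0.270125) = 0.12364375
(I − A)⁻¹ = adj(I−A) / det(I−A) ≈
  [   1.8986     1.2556     0.9998     1.0625]
  [   1.6954     2.9743     1.6277     2.1948]
  [   0.9291     0.9978     1.9057     0.8927]
  [   2.1847     2.0199     1.6085     3.4484]
x = (I − A)⁻¹ d = adj(I−A)·d / det(I−A), with det(I−A) = 0.12364375:
  x_1 = (0.234750·130 + 0.155250·170 + 0.123625·590 + 0.131375·70) / 0.12364375 = 139.045 / 0.12364375 ≈ 1124.56
  x_2 = (0.209625·130 + 0.367750·170 + 0.201250·590 + 0.271375·70) / 0.12364375 = 227.5025 / 0.12364375 ≈ 1839.98
  x_3 = (0.114875·130 + 0.123375·170 + 0.235625·590 + 0.110375·70) / 0.12364375 = 182.6525 / 0.12364375 ≈ 1477.25
  x_4 = (0.270125·130 + 0.249750·170 + 0.198875·590 + 0.426375·70) / 0.12364375 = 224.75625 / 0.12364375 ≈ 1817.77

x_1 = 1124.56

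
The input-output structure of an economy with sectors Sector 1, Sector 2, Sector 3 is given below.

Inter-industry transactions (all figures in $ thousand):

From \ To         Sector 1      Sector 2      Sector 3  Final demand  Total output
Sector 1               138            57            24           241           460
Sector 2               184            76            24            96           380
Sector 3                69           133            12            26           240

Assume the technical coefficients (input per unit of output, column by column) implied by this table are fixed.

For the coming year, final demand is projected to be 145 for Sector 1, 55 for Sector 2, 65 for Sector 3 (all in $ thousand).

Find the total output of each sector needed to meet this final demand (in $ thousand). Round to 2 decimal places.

x_1 = 286.71, x_2 = 237.24, x_3 = 201.10

Technical coefficients a_ij = z_ij / X_j:
  a_11 = 138/460 = 0.30, a_21 = 184/460 = 0.40, a_31 = 69/460 = 0.15
  a_12 = 57/380 = 0.15, a_22 = 76/380 = 0.20, a_32 = 133/380 = 0.35
  a_13 = 24/240 = 0.10, a_23 = 24/240 = 0.10, a_33 = 12/240 = 0.05
I − A =
  [   0.70    -0.15    -0.10]
  [  -0.40     0.80    -0.10]
  [  -0.15    -0.35     0.95]
Cofactors of I−A, C_ij = (−1)^(i+j)·(minor ij) (rows/columns in the sector order above):
  C_11 = (0.80)(0.95) − (-0.10)(-0.35) = 0.7250
  C_12 = −[(-0.40)(0.95) − (-0.10)(-0.15)] = 0.3950
  C_13 = (-0.40)(-0.35) − (0.80)(-0.15) = 0.2600
  C_21 = −[(-0.15)(0.95) − (-0.10)(-0.35)] = 0.1775
  C_22 = (0.70)(0.95) − (-0.10)(-0.15) = 0.6500
  C_23 = −[(0.70)(-0.35) − (-0.15)(-0.15)] = 0.2675
  C_31 = (-0.15)(-0.10) − (-0.10)(0.80) = 0.0950
  C_32 = −[(0.70)(-0.10) − (-0.10)(-0.40)] = 0.1100
  C_33 = (0.70)(0.80) − (-0.15)(-0.40) = 0.5000
det(I−A) = Σ_j (I−A)_1j·C_1j = (0.70)(0.7250) + (-0.15)(0.3950) + (-0.10)(0.2600) = 0.42225
adj(I−A) = Cᵀ =
  [ 0.7250   0.1775   0.0950]
  [ 0.3950   0.6500   0.1100]
  [ 0.2600   0.2675   0.5000]
(I − A)⁻¹ = adj(I−A) / det(I−A) ≈
  [   1.7170     0.4204     0.2250]
  [   0.9355     1.5394     0.2605]
  [   0.6157     0.6335     1.1841]
x = (I − A)⁻¹ d = adj(I−A)·d / det(I−A), with det(I−A) = 0.42225:
  x_1 = (0.7250·145 + 0.1775·55 + 0.0950·65) / 0.42225 = 121.0625 / 0.42225 ≈ 286.71
  x_2 = (0.3950·145 + 0.6500·55 + 0.1100·65) / 0.42225 = 100.175 / 0.42225 ≈ 237.24
  x_3 = (0.2600·145 + 0.2675·55 + 0.5000·65) / 0.42225 = 84.9125 / 0.42225 ≈ 201.10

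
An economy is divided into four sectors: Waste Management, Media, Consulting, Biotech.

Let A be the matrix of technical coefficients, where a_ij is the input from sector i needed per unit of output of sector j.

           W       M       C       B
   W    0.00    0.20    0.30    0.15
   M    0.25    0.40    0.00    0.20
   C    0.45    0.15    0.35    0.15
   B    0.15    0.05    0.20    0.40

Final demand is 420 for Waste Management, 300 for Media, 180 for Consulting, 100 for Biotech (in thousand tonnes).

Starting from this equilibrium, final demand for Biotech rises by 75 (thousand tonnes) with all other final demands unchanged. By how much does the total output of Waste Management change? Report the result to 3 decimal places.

I − A =
  [   1.00    -0.20    -0.30    -0.15]
  [  -0.25     0.60     0.00    -0.20]
  [  -0.45    -0.15     0.65    -0.15]
  [  -0.15    -0.05    -0.20     0.60]
Compute the cofactors C_ij = (−1)^(i+j)·(3×3 minor ij) of I−A; the adjugate is their transpose:
adj(I−A) = Cᵀ =
  [ 0.203500   0.110625   0.131000   0.120500]
  [ 0.127500   0.244125   0.101500   0.138625]
  [ 0.199875   0.156000   0.298625   0.176625]
  [ 0.128125   0.100000   0.140750   0.265250]
det(I−A) = Σ_j (I−A)_1j·C_1j = (1.00)(0.203500) + (-0.20)(0.127500) + (-0.30)(0.199875) + (-0.15)(0.128125) = 0.09881875
(I − A)⁻¹ = adj(I−A) / det(I−A) ≈
  [   2.0593     1.1195     1.3257     1.2194]
  [   1.2902     2.4704     1.0271     1.4028]
  [   2.0226     1.5786     3.0219     1.7874]
  [   1.2966     1.0120     1.4243     2.6842]
Δx = (I − A)⁻¹ Δd with Δd having +75 in the Biotech component and 0 elsewhere.
So Δx_W = L_WB · (+75), where L_WB = adj(I−A)_WB / det(I−A) = 0.120500 / 0.09881875.
Δx_W = 0.120500 × (+75) / 0.09881875 = 9.0375 / 0.09881875 ≈ 91.455.

Δx_W = 91.455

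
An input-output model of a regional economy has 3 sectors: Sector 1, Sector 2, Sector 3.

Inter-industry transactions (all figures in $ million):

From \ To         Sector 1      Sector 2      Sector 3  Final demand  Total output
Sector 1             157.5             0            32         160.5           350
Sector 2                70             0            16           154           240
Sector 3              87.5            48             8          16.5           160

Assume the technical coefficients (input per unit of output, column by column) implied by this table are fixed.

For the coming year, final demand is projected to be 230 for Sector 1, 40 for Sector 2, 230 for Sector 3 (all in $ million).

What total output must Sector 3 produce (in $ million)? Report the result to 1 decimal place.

Technical coefficients a_ij = z_ij / X_j:
  a_11 = 157.5/350 = 0.45, a_21 = 70/350 = 0.20, a_31 = 87.5/350 = 0.25
  a_12 = 0/240 = 0.00, a_22 = 0/240 = 0.00, a_32 = 48/240 = 0.20
  a_13 = 32/160 = 0.20, a_23 = 16/160 = 0.10, a_33 = 8/160 = 0.05
I − A =
  [   0.55     0.00    -0.20]
  [  -0.20     1.00    -0.10]
  [  -0.25    -0.20     0.95]
Cofactors of I−A, C_ij = (−1)^(i+j)·(minor ij) (rows/columns in the sector order above):
  C_11 = (1.00)(0.95) − (-0.10)(-0.20) = 0.9300
  C_12 = −[(-0.20)(0.95) − (-0.10)(-0.25)] = 0.2150
  C_13 = (-0.20)(-0.20) − (1.00)(-0.25) = 0.2900
  C_21 = −[(0.00)(0.95) − (-0.20)(-0.20)] = 0.0400
  C_22 = (0.55)(0.95) − (-0.20)(-0.25) = 0.4725
  C_23 = −[(0.55)(-0.20) − (0.00)(-0.25)] = 0.1100
  C_31 = (0.00)(-0.10) − (-0.20)(1.00) = 0.2000
  C_32 = −[(0.55)(-0.10) − (-0.20)(-0.20)] = 0.0950
  C_33 = (0.55)(1.00) − (0.00)(-0.20) = 0.5500
det(I−A) = Σ_j (I−A)_1j·C_1j = (0.55)(0.9300) + (0.00)(0.2150) + (-0.20)(0.2900) = 0.4535
adj(I−A) = Cᵀ =
  [ 0.9300   0.0400   0.2000]
  [ 0.2150   0.4725   0.0950]
  [ 0.2900   0.1100   0.5500]
(I − A)⁻¹ = adj(I−A) / det(I−A) ≈
  [   2.0507     0.0882     0.4410]
  [   0.4741     1.0419     0.2095]
  [   0.6395     0.2426     1.2128]
x = (I − A)⁻¹ d = adj(I−A)·d / det(I−A), with det(I−A) = 0.4535:
  x_1 = (0.9300·230 + 0.0400·40 + 0.2000·230) / 0.4535 = 261.50 / 0.4535 ≈ 576.6
  x_2 = (0.2150·230 + 0.4725·40 + 0.0950·230) / 0.4535 = 90.20 / 0.4535 ≈ 198.9
  x_3 = (0.2900·230 + 0.1100·40 + 0.5500·230) / 0.4535 = 197.60 / 0.4535 ≈ 435.7

x_3 = 435.7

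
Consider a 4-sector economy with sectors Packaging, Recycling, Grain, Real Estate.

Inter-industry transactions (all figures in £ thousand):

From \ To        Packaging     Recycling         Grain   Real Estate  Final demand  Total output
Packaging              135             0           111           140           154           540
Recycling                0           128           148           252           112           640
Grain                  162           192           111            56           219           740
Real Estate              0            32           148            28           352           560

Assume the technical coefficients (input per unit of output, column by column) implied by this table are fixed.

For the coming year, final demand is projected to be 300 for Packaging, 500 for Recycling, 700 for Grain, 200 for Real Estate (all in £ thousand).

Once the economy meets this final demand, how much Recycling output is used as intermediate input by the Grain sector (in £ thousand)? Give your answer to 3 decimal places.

Technical coefficients a_ij = z_ij / X_j:
  a_11 = 135/540 = 0.25, a_21 = 0/540 = 0.00, a_31 = 162/540 = 0.30, a_41 = 0/540 = 0.00
  a_12 = 0/640 = 0.00, a_22 = 128/640 = 0.20, a_32 = 192/640 = 0.30, a_42 = 32/640 = 0.05
  a_13 = 111/740 = 0.15, a_23 = 148/740 = 0.20, a_33 = 111/740 = 0.15, a_43 = 148/740 = 0.20
  a_14 = 140/560 = 0.25, a_24 = 252/560 = 0.45, a_34 = 56/560 = 0.10, a_44 = 28/560 = 0.05
I − A =
  [   0.75     0.00    -0.15    -0.25]
  [   0.00     0.80    -0.20    -0.45]
  [  -0.30    -0.30     0.85    -0.10]
  [   0.00    -0.05    -0.20     0.95]
Compute the cofactors C_ij = (−1)^(i+j)·(3×3 minor ij) of I−A; the adjugate is their transpose:
adj(I−A) = Cᵀ =
  [ 0.525875   0.069125   0.153125   0.187250]
  [ 0.084000   0.532875   0.210000   0.296625]
  [ 0.221250   0.221250   0.553125   0.221250]
  [ 0.051000   0.074625   0.127500   0.429000]
det(I−A) = Σ_j (I−A)_1j·C_1j = (0.75)(0.525875) + (0.00)(0.084000) + (-0.15)(0.221250) + (-0.25)(0.051000) = 0.34846875
(I − A)⁻¹ = adj(I−A) / det(I−A) ≈
  [   1.5091     0.1984     0.4394     0.5374]
  [   0.2411     1.5292     0.6026     0.8512]
  [   0.6349     0.6349     1.5873     0.6349]
  [   0.1464     0.2142     0.3659     1.2311]
First solve x = (I − A)⁻¹ d = adj(I−A)·d / det(I−A); in particular x_3 = (0.221250·300 + 0.221250·500 + 0.553125·700 + 0.221250·200) / 0.34846875 = 608.4375 / 0.34846875 ≈ 1746.03175.
Intermediate flow from 2 to 3: z_23 = a_23 · x_3 = 0.20 × 608.4375 / 0.34846875 = 121.6875 / 0.34846875 ≈ 349.206.

z_23 = 349.206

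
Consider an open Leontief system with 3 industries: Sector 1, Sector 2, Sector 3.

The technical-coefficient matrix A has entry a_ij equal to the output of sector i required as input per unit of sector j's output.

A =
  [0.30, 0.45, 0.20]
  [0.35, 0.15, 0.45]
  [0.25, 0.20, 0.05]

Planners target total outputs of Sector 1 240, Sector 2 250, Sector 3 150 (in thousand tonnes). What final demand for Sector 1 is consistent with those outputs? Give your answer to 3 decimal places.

I − A =
  [   0.70    -0.45    -0.20]
  [  -0.35     0.85    -0.45]
  [  -0.25    -0.20     0.95]
d = (I − A) x:
  d_1 = (+0.70)·240 + (-0.45)·250 + (-0.20)·150 = 25.500
  d_2 = (-0.35)·240 + (+0.85)·250 + (-0.45)·150 = 61.000
  d_3 = (-0.25)·240 + (-0.20)·250 + (+0.95)·150 = 32.500

d_1 = 25.500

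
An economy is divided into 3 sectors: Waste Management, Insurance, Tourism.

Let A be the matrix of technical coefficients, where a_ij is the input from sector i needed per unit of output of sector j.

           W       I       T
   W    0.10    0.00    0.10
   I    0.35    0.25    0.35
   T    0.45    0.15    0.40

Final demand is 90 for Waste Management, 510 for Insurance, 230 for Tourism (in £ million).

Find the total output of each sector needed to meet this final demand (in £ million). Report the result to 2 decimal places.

I − A =
  [   0.90     0.00    -0.10]
  [  -0.35     0.75    -0.35]
  [  -0.45    -0.15     0.60]
Cofactors of I−A, C_ij = (−1)^(i+j)·(minor ij) (rows/columns in the sector order above):
  C_11 = (0.75)(0.60) − (-0.35)(-0.15) = 0.3975
  C_12 = −[(-0.35)(0.60) − (-0.35)(-0.45)] = 0.3675
  C_13 = (-0.35)(-0.15) − (0.75)(-0.45) = 0.3900
  C_21 = −[(0.00)(0.60) − (-0.10)(-0.15)] = 0.0150
  C_22 = (0.90)(0.60) − (-0.10)(-0.45) = 0.4950
  C_23 = −[(0.90)(-0.15) − (0.00)(-0.45)] = 0.1350
  C_31 = (0.00)(-0.35) − (-0.10)(0.75) = 0.0750
  C_32 = −[(0.90)(-0.35) − (-0.10)(-0.35)] = 0.3500
  C_33 = (0.90)(0.75) − (0.00)(-0.35) = 0.6750
det(I−A) = Σ_j (I−A)_1j·C_1j = (0.90)(0.3975) + (0.00)(0.3675) + (-0.10)(0.3900) = 0.31875
adj(I−A) = Cᵀ =
  [ 0.3975   0.0150   0.0750]
  [ 0.3675   0.4950   0.3500]
  [ 0.3900   0.1350   0.6750]
(I − A)⁻¹ = adj(I−A) / det(I−A) ≈
  [   1.2471     0.0471     0.2353]
  [   1.1529     1.5529     1.0980]
  [   1.2235     0.4235     2.1176]
x = (I − A)⁻¹ d = adj(I−A)·d / det(I−A), with det(I−A) = 0.31875:
  x_W = (0.3975·90 + 0.0150·510 + 0.0750·230) / 0.31875 = 60.675 / 0.31875 ≈ 190.35
  x_I = (0.3675·90 + 0.4950·510 + 0.3500·230) / 0.31875 = 366.025 / 0.31875 ≈ 1148.31
  x_T = (0.3900·90 + 0.1350·510 + 0.6750·230) / 0.31875 = 259.20 / 0.31875 ≈ 813.18

x_W = 190.35, x_I = 1148.31, x_T = 813.18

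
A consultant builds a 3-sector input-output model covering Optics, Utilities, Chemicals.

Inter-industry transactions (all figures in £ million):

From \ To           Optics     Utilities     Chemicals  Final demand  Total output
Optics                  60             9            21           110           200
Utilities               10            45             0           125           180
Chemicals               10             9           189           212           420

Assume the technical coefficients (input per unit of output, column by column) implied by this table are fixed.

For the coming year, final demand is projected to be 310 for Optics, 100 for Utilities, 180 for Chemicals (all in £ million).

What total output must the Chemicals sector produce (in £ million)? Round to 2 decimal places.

Technical coefficients a_ij = z_ij / X_j:
  a_OO = 60/200 = 0.30, a_UO = 10/200 = 0.05, a_CO = 10/200 = 0.05
  a_OU = 9/180 = 0.05, a_UU = 45/180 = 0.25, a_CU = 9/180 = 0.05
  a_OC = 21/420 = 0.05, a_UC = 0/420 = 0.00, a_CC = 189/420 = 0.45
I − A =
  [   0.70    -0.05    -0.05]
  [  -0.05     0.75     0.00]
  [  -0.05    -0.05     0.55]
Cofactors of I−A, C_ij = (−1)^(i+j)·(minor ij) (rows/columns in the sector order above):
  C_11 = (0.75)(0.55) − (0.00)(-0.05) = 0.4125
  C_12 = −[(-0.05)(0.55) − (0.00)(-0.05)] = 0.0275
  C_13 = (-0.05)(-0.05) − (0.75)(-0.05) = 0.0400
  C_21 = −[(-0.05)(0.55) − (-0.05)(-0.05)] = 0.0300
  C_22 = (0.70)(0.55) − (-0.05)(-0.05) = 0.3825
  C_23 = −[(0.70)(-0.05) − (-0.05)(-0.05)] = 0.0375
  C_31 = (-0.05)(0.00) − (-0.05)(0.75) = 0.0375
  C_32 = −[(0.70)(0.00) − (-0.05)(-0.05)] = 0.0025
  C_33 = (0.70)(0.75) − (-0.05)(-0.05) = 0.5225
det(I−A) = Σ_j (I−A)_1j·C_1j = (0.70)(0.4125) + (-0.05)(0.0275) + (-0.05)(0.0400) = 0.285375
adj(I−A) = Cᵀ =
  [ 0.4125   0.0300   0.0375]
  [ 0.0275   0.3825   0.0025]
  [ 0.0400   0.0375   0.5225]
(I − A)⁻¹ = adj(I−A) / det(I−A) ≈
  [   1.4455     0.1051     0.1314]
  [   0.0964     1.3403     0.0088]
  [   0.1402     0.1314     1.8309]
x = (I − A)⁻¹ d = adj(I−A)·d / det(I−A), with det(I−A) = 0.285375:
  x_O = (0.4125·310 + 0.0300·100 + 0.0375·180) / 0.285375 = 137.625 / 0.285375 ≈ 482.26
  x_U = (0.0275·310 + 0.3825·100 + 0.0025·180) / 0.285375 = 47.225 / 0.285375 ≈ 165.48
  x_C = (0.0400·310 + 0.0375·100 + 0.5225·180) / 0.285375 = 110.20 / 0.285375 ≈ 386.16

x_C = 386.16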